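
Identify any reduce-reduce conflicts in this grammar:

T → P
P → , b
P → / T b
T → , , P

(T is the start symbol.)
No reduce-reduce conflicts

A reduce-reduce conflict occurs when an LR(0) state has two complete items [A → α .] and [B → β .] — both call for a reduction, and with no lookahead the parser cannot choose between them.

Augment with T' → T and build the canonical LR(0) collection (I0 = CLOSURE({[T' → . T]}), then GOTO on every symbol after a dot until no new states appear). It has 11 states:
  I0: { [P → . , b], [P → . / T b], [T → . , , P], [T → . P], [T' → . T] }  — shift
  I1: { [P → , . b], [T → , . , P] }  — shift
  I2: { [P → . , b], [P → . / T b], [P → / . T b], [T → . , , P], [T → . P] }  — shift
  I3: { [T → P .] }  — reduce
  I4: { [T' → T .] }  — accept
  I5: { [P → / T . b] }  — shift
  I6: { [P → / T b .] }  — reduce
  I7: { [P → . , b], [P → . / T b], [T → , , . P] }  — shift
  I8: { [P → , b .] }  — reduce
  I9: { [P → , . b] }  — shift
  I10: { [T → , , P .] }  — reduce

No state contains more than one complete item.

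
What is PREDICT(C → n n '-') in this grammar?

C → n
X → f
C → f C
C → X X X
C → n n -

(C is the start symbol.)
PREDICT(C → n n '-') = (FIRST(RHS) \ {ε}) ∪ (FOLLOW(C) if ε ∈ FIRST(RHS), i.e. RHS ⇒* ε)
FIRST(n n '-') = { 'n' }
ε ∉ FIRST(n n '-'), so FOLLOW(C) is not added.
PREDICT(C → n n '-') = { 'n' }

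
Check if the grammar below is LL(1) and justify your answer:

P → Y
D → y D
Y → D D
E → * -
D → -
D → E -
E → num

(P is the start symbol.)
Relevant sets:
  FIRST(E) = { '*', 'num' }

For D:
  PREDICT(D → y D) = { 'y' }
  PREDICT(D → '-') = { '-' }
  PREDICT(D → E '-') = { '*', 'num' }
For E:
  PREDICT(E → '*' '-') = { '*' }
  PREDICT(E → num) = { 'num' }
P, Y have a single production, so nothing to check there.

All predict sets are disjoint. The grammar IS LL(1).

Answer: Yes, the grammar is LL(1).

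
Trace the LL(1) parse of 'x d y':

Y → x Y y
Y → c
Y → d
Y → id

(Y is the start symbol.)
Stack is shown with the top on the left.

Stack    Input    Action
------------------------
Y $      x d y $  output Y → x Y y
x Y y $  x d y $  match 'x'
Y y $    d y $    output Y → d
d y $    d y $    match 'd'
y $      y $      match 'y'
$        $        accept

The string is accepted.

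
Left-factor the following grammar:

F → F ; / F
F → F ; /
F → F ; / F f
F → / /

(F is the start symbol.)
F → F ; / F'
F' → F F''
F'' → ε
F'' → f
F' → ε
F → / /

Left-factoring transforms A → αβ₁ | αβ₂ into A → αA' and A' → β₁ | β₂
(α is the longest common prefix among the alternatives). Repeat until
no nonterminal has two alternatives with a common prefix.

Round 1: F has alternatives sharing prefix 'F ; /'. Introduce F': F → F ; / F'
  Add: F' → F
  Add: F' → ε
  Add: F' → F f

Round 2: F' has alternatives sharing prefix 'F'. Introduce F'': F' → F F''
  Add: F'' → ε
  Add: F'' → f

No remaining common prefixes — done.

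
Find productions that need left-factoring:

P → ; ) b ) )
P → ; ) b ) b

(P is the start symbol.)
Yes, P has productions with common prefix '; ) b )'

Left-factoring is needed when two productions for the same non-terminal
share a common prefix on the right-hand side.

Productions for P:
  P → ; ) b ) )
  P → ; ) b ) b

Found common prefix '; ) b )' in productions for P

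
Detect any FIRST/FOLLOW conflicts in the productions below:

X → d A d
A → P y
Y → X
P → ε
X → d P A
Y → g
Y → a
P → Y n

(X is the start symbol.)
A FIRST/FOLLOW conflict occurs when a non-terminal N has a nullable alternative N → β (β ⇒* ε) and another alternative N → α with FIRST(α) ∩ FOLLOW(N) ≠ ∅: on such a lookahead the parser cannot decide between expanding α and letting N vanish via β.

Nullable non-terminals: P.
FIRST sets used below: FIRST(Y) = { 'a', 'd', 'g' }

P: nullable alternative(s) P → ε; FOLLOW(P) = { 'a', 'd', 'g', 'y' }
  P → ε: FIRST \ {ε} = { } — this is the only nullable alternative, skip
  P → Y n: FIRST \ {ε} = { 'a', 'd', 'g' } — overlaps FOLLOW(P) on { 'a', 'd', 'g' }: CONFLICT

A, X, Y have no nullable alternative, so no FIRST/FOLLOW check is needed there.

So the grammar has 1 FIRST/FOLLOW conflict (marked CONFLICT above).

Answer: Yes. P → Y n with FOLLOW(P) on { 'a', 'd', 'g' }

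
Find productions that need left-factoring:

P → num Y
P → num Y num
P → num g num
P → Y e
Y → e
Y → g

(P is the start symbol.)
Yes, P has productions with common prefix 'num'

Left-factoring is needed when two productions for the same non-terminal
share a common prefix on the right-hand side.

Productions for P:
  P → num Y
  P → num Y num
  P → num g num
  P → Y e
Productions for Y:
  Y → e
  Y → g

Found common prefix 'num' in productions for P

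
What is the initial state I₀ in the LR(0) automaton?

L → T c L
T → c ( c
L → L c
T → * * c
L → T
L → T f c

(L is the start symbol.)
{ [L → . L c], [L → . T c L], [L → . T f c], [L → . T], [L' → . L], [T → . * * c], [T → . c ( c] }

First, augment the grammar with L' → L
I₀ = CLOSURE({ [L' → . L] }):
  [L' → . L] has the dot before L: add [L → . T c L], [L → . L c], [L → . T], [L → . T f c]
  [L → . T c L] has the dot before T: add [T → . c ( c], [T → . * * c]
No further items can be added.

I₀ = { [L → . L c], [L → . T c L], [L → . T f c], [L → . T], [L' → . L], [T → . * * c], [T → . c ( c] }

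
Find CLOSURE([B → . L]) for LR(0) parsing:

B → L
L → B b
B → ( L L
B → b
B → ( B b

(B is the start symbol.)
To compute CLOSURE, for each item [A → α.Bβ] where B is a non-terminal, add [B → .γ] for all productions B → γ; repeat for the newly added items until nothing changes.

Start with: [B → . L]
  [B → . L] has the dot before L: add [L → . B b]
  [L → . B b] has the dot before B: add [B → . ( L L], [B → . b], [B → . ( B b]
No further items can be added.

CLOSURE = { [B → . ( B b], [B → . ( L L], [B → . L], [B → . b], [L → . B b] }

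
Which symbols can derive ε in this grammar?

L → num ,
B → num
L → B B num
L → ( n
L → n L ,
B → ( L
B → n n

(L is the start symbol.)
None

There are no ε-productions, so no non-terminal can derive ε.
No non-terminals are nullable.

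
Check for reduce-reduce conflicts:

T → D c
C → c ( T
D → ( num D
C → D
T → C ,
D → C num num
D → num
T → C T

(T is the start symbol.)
Yes — I16: [C → D .] vs [D → ( num D .]

Augment with T' → T and build the canonical LR(0) collection (I0 = CLOSURE({[T' → . T]}), then GOTO on every symbol after a dot until no new states appear). It has 18 states:
  I0: { [C → . D], [C → . c ( T], [D → . ( num D], [D → . C num num], [D → . num], [T → . C ,], [T → . C T], [T → . D c], [T' → . T] }  — shift
  I1: { [D → ( . num D] }  — shift
  I2: { [C → . D], [C → . c ( T], [D → . ( num D], [D → . C num num], [D → . num], [D → C . num num], [T → . C ,], [T → . C T], [T → . D c], [T → C . ,], [T → C . T] }  — shift
  I3: { [C → D .], [T → D . c] }  — shift, reduce
  I4: { [T' → T .] }  — accept
  I5: { [C → c . ( T] }  — shift
  I6: { [D → num .] }  — reduce
  I7: { [C → . D], [C → . c ( T], [C → c ( . T], [D → . ( num D], [D → . C num num], [D → . num], [T → . C ,], [T → . C T], [T → . D c] }  — shift
  I8: { [C → c ( T .] }  — reduce
  I9: { [T → D c .] }  — reduce
  I10: { [T → C , .] }  — reduce
  I11: { [T → C T .] }  — reduce
  I12: { [D → C num . num], [D → num .] }  — shift, reduce
  I13: { [D → C num num .] }  — reduce
  I14: { [C → . D], [C → . c ( T], [D → ( num . D], [D → . ( num D], [D → . C num num], [D → . num] }  — shift
  I15: { [D → C . num num] }  — shift
  I16: { [C → D .], [D → ( num D .] }  — 2 reduces
  I17: { [D → C num . num] }  — shift

I16 contains complete items [C → D .], [D → ( num D .] — reduce-reduce conflict.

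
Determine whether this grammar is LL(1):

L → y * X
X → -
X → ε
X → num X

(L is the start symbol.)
Yes, the grammar is LL(1).

A grammar is LL(1) if for each non-terminal N with multiple productions, the predict sets of those productions are pairwise disjoint, where PREDICT(N → α) = (FIRST(α) \ {ε}) ∪ (FOLLOW(N) if α ⇒* ε).

Relevant sets:
  FOLLOW(X) = { $ }

For X:
  PREDICT(X → '-') = { '-' }
  PREDICT(X → ε) = { $ }
  PREDICT(X → num X) = { 'num' }
L has a single production, so nothing to check there.

All predict sets are disjoint. The grammar IS LL(1).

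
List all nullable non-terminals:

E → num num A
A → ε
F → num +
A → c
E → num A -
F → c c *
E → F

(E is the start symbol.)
A non-terminal is nullable if it can derive ε (the empty string): either it has an ε-production, or it has a production whose right-hand side consists entirely of nullable non-terminals.

ε-productions: A → ε
So A is immediately nullable.
No further non-terminal can be added: every production for the remaining non-terminals contains a terminal or a non-nullable non-terminal.
Nullable = { 'A' }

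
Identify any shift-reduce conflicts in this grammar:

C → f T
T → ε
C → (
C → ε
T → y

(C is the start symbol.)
Augment with C' → C and build the canonical LR(0) collection (I0 = CLOSURE({[C' → . C]}), then GOTO on every symbol after a dot until no new states appear). It has 6 states:
  I0: { [C → . (], [C → . f T], [C → .], [C' → . C] }  — shift, reduce
  I1: { [C → ( .] }  — reduce
  I2: { [C' → C .] }  — accept
  I3: { [C → f . T], [T → . y], [T → .] }  — shift, reduce
  I4: { [C → f T .] }  — reduce
  I5: { [T → y .] }  — reduce

I0 contains reduce item [C → .] and shift items [C → . (], [C → . f T] — shift-reduce conflict.
I3 contains reduce item [T → .] and shift item [T → . y] — shift-reduce conflict.

Answer: Yes — I0: [C → .] vs [C → . (]; I3: [T → .] vs [T → . y]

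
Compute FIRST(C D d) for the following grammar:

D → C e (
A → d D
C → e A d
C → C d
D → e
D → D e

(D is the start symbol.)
FIRST sets of the non-terminals involved (from the grammar, by fixed-point iteration):
  FIRST(C) = { 'e' }

To compute FIRST(C D d), process the symbols left to right:
Symbol C is a non-terminal. Add FIRST(C) \ {ε} = { 'e' }
C is not nullable (ε ∉ FIRST(C)), so stop here.
FIRST(C D d) = { 'e' }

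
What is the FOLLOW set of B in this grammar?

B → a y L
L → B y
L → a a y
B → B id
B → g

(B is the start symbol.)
To compute FOLLOW(B), find every occurrence of B on a right-hand side N → α B β: add FIRST(β) \ {ε}, and if β is empty or nullable also add FOLLOW(N). Iterate to a fixed point.

B is the start symbol, so $ ∈ FOLLOW(B).
In L → B y: B is followed by y, add FIRST(y) \ {ε} = { 'y' }
In B → B id: B is followed by id, add FIRST(id) \ {ε} = { 'id' }

Taking the union: FOLLOW(B) = { $, 'id', 'y' }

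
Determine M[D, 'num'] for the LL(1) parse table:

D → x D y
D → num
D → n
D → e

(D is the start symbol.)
To find M[D, 'num'], we find productions for D where 'num' is in the predict set (PREDICT(N → α) = (FIRST(α) \ {ε}) ∪ (FOLLOW(N) if α ⇒* ε)).

D → x D y: PREDICT = { 'x' }
D → num: PREDICT = { 'num' }
  'num' is in predict set, so this production goes in M[D, 'num']
D → n: PREDICT = { 'n' }
D → e: PREDICT = { 'e' }

M[D, 'num'] = D → num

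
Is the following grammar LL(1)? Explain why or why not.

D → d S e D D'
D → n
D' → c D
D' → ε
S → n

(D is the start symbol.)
No. Predict set conflict for D': { 'c' }

A grammar is LL(1) if for each non-terminal N with multiple productions, the predict sets of those productions are pairwise disjoint, where PREDICT(N → α) = (FIRST(α) \ {ε}) ∪ (FOLLOW(N) if α ⇒* ε).

Relevant sets:
  FOLLOW(D') = { $, 'c' }

For D:
  PREDICT(D → d S e D D') = { 'd' }
  PREDICT(D → n) = { 'n' }
For D':
  PREDICT(D' → c D) = { 'c' }
  PREDICT(D' → ε) = { $, 'c' }
S has a single production, so nothing to check there.

Conflict found: Predict set conflict for D': { 'c' }
The grammar is NOT LL(1).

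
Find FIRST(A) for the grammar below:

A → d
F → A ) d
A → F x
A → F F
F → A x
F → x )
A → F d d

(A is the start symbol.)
FIRST sets of the other non-terminals involved (by the same procedure, iterated to a fixed point):
  FIRST(F) = { 'd', 'x' }

From A → d:
  - d is a terminal: add 'd' and stop
From A → F x:
  - F is a non-terminal: add FIRST(F) \ {ε} = { 'd', 'x' }
    F is not nullable, so stop
From A → F F:
  - F is a non-terminal: add FIRST(F) \ {ε} = { 'd', 'x' }
    F is not nullable, so stop
From A → F d d:
  - F is a non-terminal: add FIRST(F) \ {ε} = { 'd', 'x' }
    F is not nullable, so stop

Collecting: FIRST(A) = { 'd', 'x' }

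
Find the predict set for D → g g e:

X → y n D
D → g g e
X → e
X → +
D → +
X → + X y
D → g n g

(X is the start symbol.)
PREDICT(D → g g e) = (FIRST(RHS) \ {ε}) ∪ (FOLLOW(D) if ε ∈ FIRST(RHS), i.e. RHS ⇒* ε)
FIRST(g g e) = { 'g' }
ε ∉ FIRST(g g e), so FOLLOW(D) is not added.
PREDICT(D → g g e) = { 'g' }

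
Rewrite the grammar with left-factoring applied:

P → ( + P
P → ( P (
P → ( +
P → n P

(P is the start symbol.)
P → ( P'
P' → + P''
P'' → P
P'' → ε
P' → P (
P → n P

Left-factoring transforms A → αβ₁ | αβ₂ into A → αA' and A' → β₁ | β₂
(α is the longest common prefix among the alternatives). Repeat until
no nonterminal has two alternatives with a common prefix.

Round 1: P has alternatives sharing prefix '('. Introduce P': P → ( P'
  Add: P' → + P
  Add: P' → P (
  Add: P' → +

Round 2: P' has alternatives sharing prefix '+'. Introduce P'': P' → + P''
  Add: P'' → P
  Add: P'' → ε

No remaining common prefixes — done.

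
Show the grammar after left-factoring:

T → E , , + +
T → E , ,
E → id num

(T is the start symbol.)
Left-factoring transforms A → αβ₁ | αβ₂ into A → αA' and A' → β₁ | β₂
(α is the longest common prefix among the alternatives). Repeat until
no nonterminal has two alternatives with a common prefix.

Round 1: T has alternatives sharing prefix 'E , ,'. Introduce T': T → E , , T'
  Add: T' → + +
  Add: T' → ε

No remaining common prefixes — done.

Resulting grammar:
T → E , , T'
T' → + +
T' → ε
E → id num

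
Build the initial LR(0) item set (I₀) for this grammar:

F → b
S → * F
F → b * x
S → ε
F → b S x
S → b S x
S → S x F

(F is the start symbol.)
{ [F → . b * x], [F → . b S x], [F → . b], [F' → . F] }

First, augment the grammar with F' → F
I₀ = CLOSURE({ [F' → . F] }):
  [F' → . F] has the dot before F: add [F → . b], [F → . b * x], [F → . b S x]
No further items can be added.

I₀ = { [F → . b * x], [F → . b S x], [F → . b], [F' → . F] }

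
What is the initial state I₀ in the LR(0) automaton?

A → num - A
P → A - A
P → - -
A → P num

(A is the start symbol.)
First, augment the grammar with A' → A
I₀ = CLOSURE({ [A' → . A] }):
  [A' → . A] has the dot before A: add [A → . num - A], [A → . P num]
  [A → . P num] has the dot before P: add [P → . A - A], [P → . - -]
No further items can be added.

I₀ = { [A → . P num], [A → . num - A], [A' → . A], [P → . - -], [P → . A - A] }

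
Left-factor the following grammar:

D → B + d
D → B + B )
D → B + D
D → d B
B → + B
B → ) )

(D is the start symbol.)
Left-factoring transforms A → αβ₁ | αβ₂ into A → αA' and A' → β₁ | β₂
(α is the longest common prefix among the alternatives). Repeat until
no nonterminal has two alternatives with a common prefix.

Round 1: D has alternatives sharing prefix 'B +'. Introduce D': D → B + D'
  Add: D' → d
  Add: D' → B )
  Add: D' → D

No remaining common prefixes — done.

Resulting grammar:
D → B + D'
D' → d
D' → B )
D' → D
D → d B
B → + B
B → ) )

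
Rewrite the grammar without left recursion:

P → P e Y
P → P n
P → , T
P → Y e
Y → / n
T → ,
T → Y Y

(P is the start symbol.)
P is directly left-recursive. The standard transformation for
  A → A α₁ | ... | A α_m | β₁ | ... | β_n
is
  A  → β₁ A' | ... | β_n A'
  A' → α₁ A' | ... | α_m A' | ε

P → , T becomes P → , T P'
P → Y e becomes P → Y e P'
P → P e Y becomes P' → e Y P'
P → P n becomes P' → n P'
Add P' → ε

Productions for other non-terminals are unchanged:
  Y → / n
  T → ,
  T → Y Y

Resulting grammar:
P → , T P'
P → Y e P'
P' → e Y P'
P' → n P'
P' → ε
Y → / n
T → ,
T → Y Y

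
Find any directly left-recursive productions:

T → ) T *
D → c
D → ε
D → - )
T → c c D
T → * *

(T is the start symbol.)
No direct left recursion

Direct left recursion occurs when N → N α for some non-terminal N (the right-hand side begins with the left-hand side itself).

T → ) T *: starts with ')'
D → c: starts with c
D → ε: starts with ε
D → - ): starts with '-'
T → c c D: starts with c
T → * *: starts with '*'

No direct left recursion found.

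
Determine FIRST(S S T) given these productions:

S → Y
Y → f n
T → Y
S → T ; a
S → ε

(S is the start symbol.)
{ 'f' }

FIRST sets of the non-terminals involved (from the grammar, by fixed-point iteration):
  FIRST(S) = { 'f', ε }
  FIRST(T) = { 'f' }

To compute FIRST(S S T), process the symbols left to right:
Symbol S is a non-terminal. Add FIRST(S) \ {ε} = { 'f' }
S is nullable (ε ∈ FIRST(S)), continue to the next symbol.
Symbol S is a non-terminal. Add FIRST(S) \ {ε} = { 'f' }
S is nullable (ε ∈ FIRST(S)), continue to the next symbol.
Symbol T is a non-terminal. Add FIRST(T) \ {ε} = { 'f' }
T is not nullable (ε ∉ FIRST(T)), so stop here.
FIRST(S S T) = { 'f' }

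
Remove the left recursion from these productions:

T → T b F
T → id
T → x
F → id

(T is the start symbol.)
T is directly left-recursive. The standard transformation for
  A → A α₁ | ... | A α_m | β₁ | ... | β_n
is
  A  → β₁ A' | ... | β_n A'
  A' → α₁ A' | ... | α_m A' | ε

T → id becomes T → id T'
T → x becomes T → x T'
T → T b F becomes T' → b F T'
Add T' → ε

Productions for other non-terminals are unchanged:
  F → id

Resulting grammar:
T → id T'
T → x T'
T' → b F T'
T' → ε
F → id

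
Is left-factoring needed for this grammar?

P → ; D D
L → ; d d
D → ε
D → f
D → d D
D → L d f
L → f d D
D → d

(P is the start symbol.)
Left-factoring is needed when two productions for the same non-terminal
share a common prefix on the right-hand side.

Productions for L:
  L → ; d d
  L → f d D
Productions for D:
  D → ε
  D → f
  D → d D
  D → L d f
  D → d

Found common prefix 'd' in productions for D

Answer: Yes, D has productions with common prefix 'd'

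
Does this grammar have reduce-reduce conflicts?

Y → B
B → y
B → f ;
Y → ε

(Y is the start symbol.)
Augment with Y' → Y and build the canonical LR(0) collection (I0 = CLOSURE({[Y' → . Y]}), then GOTO on every symbol after a dot until no new states appear). It has 6 states:
  I0: { [B → . f ;], [B → . y], [Y → . B], [Y → .], [Y' → . Y] }  — shift, reduce
  I1: { [Y → B .] }  — reduce
  I2: { [Y' → Y .] }  — accept
  I3: { [B → f . ;] }  — shift
  I4: { [B → y .] }  — reduce
  I5: { [B → f ; .] }  — reduce

No state contains more than one complete item.

Answer: No reduce-reduce conflicts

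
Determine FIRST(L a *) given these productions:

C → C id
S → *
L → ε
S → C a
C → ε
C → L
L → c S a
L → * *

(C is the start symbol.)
FIRST sets of the non-terminals involved (from the grammar, by fixed-point iteration):
  FIRST(L) = { '*', 'c', ε }

To compute FIRST(L a *), process the symbols left to right:
Symbol L is a non-terminal. Add FIRST(L) \ {ε} = { '*', 'c' }
L is nullable (ε ∈ FIRST(L)), continue to the next symbol.
Symbol a is a terminal. Add 'a' and stop.
FIRST(L a *) = { '*', 'a', 'c' }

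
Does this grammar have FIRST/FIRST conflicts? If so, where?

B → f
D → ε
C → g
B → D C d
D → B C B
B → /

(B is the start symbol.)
A FIRST/FIRST conflict occurs when two productions N → α and N → β for the same non-terminal have FIRST(α) ∩ FIRST(β) ≠ ∅ (with ε ∈ FIRST of a nullable right-hand side, so two nullable alternatives also conflict).

FIRST sets of the non-terminals at (or reachable through a nullable prefix from) the front of some alternative:
  FIRST(D) = { '/', 'f', 'g', ε }
  FIRST(C) = { 'g' }
  FIRST(B) = { '/', 'f', 'g' }

Productions for B:
  B → f: FIRST = { 'f' }
  B → D C d: FIRST = { '/', 'f', 'g' }
  B → /: FIRST = { '/' }
Productions for D:
  D → ε: FIRST = { ε }
  D → B C B: FIRST = { '/', 'f', 'g' }
C has only one production, so no FIRST/FIRST conflict is possible there.

Conflict for B: B → f and B → D C d
  Overlap: { 'f' }
Conflict for B: B → D C d and B → /
  Overlap: { '/' }

Answer: Yes. B → f / B → D C d on { 'f' }; B → D C d / B → '/' on { '/' }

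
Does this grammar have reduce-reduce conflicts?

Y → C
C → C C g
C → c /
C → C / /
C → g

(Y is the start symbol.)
Yes — I8: [C → C C g .] vs [C → g .]

Augment with Y' → Y and build the canonical LR(0) collection (I0 = CLOSURE({[Y' → . Y]}), then GOTO on every symbol after a dot until no new states appear). It has 10 states:
  I0: { [C → . C / /], [C → . C C g], [C → . c /], [C → . g], [Y → . C], [Y' → . Y] }  — shift
  I1: { [C → . C / /], [C → . C C g], [C → . c /], [C → . g], [C → C . / /], [C → C . C g], [Y → C .] }  — shift, reduce
  I2: { [Y' → Y .] }  — accept
  I3: { [C → c . /] }  — shift
  I4: { [C → g .] }  — reduce
  I5: { [C → c / .] }  — reduce
  I6: { [C → C / . /] }  — shift
  I7: { [C → . C / /], [C → . C C g], [C → . c /], [C → . g], [C → C . / /], [C → C . C g], [C → C C . g] }  — shift
  I8: { [C → C C g .], [C → g .] }  — 2 reduces
  I9: { [C → C / / .] }  — reduce

I8 contains complete items [C → C C g .], [C → g .] — reduce-reduce conflict.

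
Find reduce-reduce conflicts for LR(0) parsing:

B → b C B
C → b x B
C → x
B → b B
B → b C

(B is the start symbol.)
No reduce-reduce conflicts

A reduce-reduce conflict occurs when an LR(0) state has two complete items [A → α .] and [B → β .] — both call for a reduction, and with no lookahead the parser cannot choose between them.

Augment with B' → B and build the canonical LR(0) collection (I0 = CLOSURE({[B' → . B]}), then GOTO on every symbol after a dot until no new states appear). It has 10 states:
  I0: { [B → . b B], [B → . b C B], [B → . b C], [B' → . B] }  — shift
  I1: { [B' → B .] }  — accept
  I2: { [B → . b B], [B → . b C B], [B → . b C], [B → b . B], [B → b . C B], [B → b . C], [C → . b x B], [C → . x] }  — shift
  I3: { [B → b B .] }  — reduce
  I4: { [B → . b B], [B → . b C B], [B → . b C], [B → b C . B], [B → b C .] }  — shift, reduce
  I5: { [B → . b B], [B → . b C B], [B → . b C], [B → b . B], [B → b . C B], [B → b . C], [C → . b x B], [C → . x], [C → b . x B] }  — shift
  I6: { [C → x .] }  — reduce
  I7: { [B → . b B], [B → . b C B], [B → . b C], [C → b x . B], [C → x .] }  — shift, reduce
  I8: { [C → b x B .] }  — reduce
  I9: { [B → b C B .] }  — reduce

No state contains more than one complete item.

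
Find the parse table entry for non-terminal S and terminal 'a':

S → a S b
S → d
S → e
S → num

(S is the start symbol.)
To find M[S, 'a'], we find productions for S where 'a' is in the predict set (PREDICT(N → α) = (FIRST(α) \ {ε}) ∪ (FOLLOW(N) if α ⇒* ε)).

S → a S b: PREDICT = { 'a' }
  'a' is in predict set, so this production goes in M[S, 'a']
S → d: PREDICT = { 'd' }
S → e: PREDICT = { 'e' }
S → num: PREDICT = { 'num' }

M[S, 'a'] = S → a S b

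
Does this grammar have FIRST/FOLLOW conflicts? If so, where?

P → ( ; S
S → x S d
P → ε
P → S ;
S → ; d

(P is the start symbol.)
No FIRST/FOLLOW conflicts.

A FIRST/FOLLOW conflict occurs when a non-terminal N has a nullable alternative N → β (β ⇒* ε) and another alternative N → α with FIRST(α) ∩ FOLLOW(N) ≠ ∅: on such a lookahead the parser cannot decide between expanding α and letting N vanish via β.

Nullable non-terminals: P.
FIRST sets used below: FIRST(S) = { ';', 'x' }

P: nullable alternative(s) P → ε; FOLLOW(P) = { $ }
  P → ( ; S: FIRST \ {ε} = { '(' } — disjoint from FOLLOW(P)
  P → ε: FIRST \ {ε} = { } — this is the only nullable alternative, skip
  P → S ;: FIRST \ {ε} = { ';', 'x' } — disjoint from FOLLOW(P)

S has no nullable alternative, so no FIRST/FOLLOW check is needed there.

No FIRST/FOLLOW conflicts found.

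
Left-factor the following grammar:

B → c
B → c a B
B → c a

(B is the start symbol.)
B → c B'
B' → ε
B' → a B''
B'' → B
B'' → ε

Left-factoring transforms A → αβ₁ | αβ₂ into A → αA' and A' → β₁ | β₂
(α is the longest common prefix among the alternatives). Repeat until
no nonterminal has two alternatives with a common prefix.

Round 1: B has alternatives sharing prefix 'c'. Introduce B': B → c B'
  Add: B' → ε
  Add: B' → a B
  Add: B' → a

Round 2: B' has alternatives sharing prefix 'a'. Introduce B'': B' → a B''
  Add: B'' → B
  Add: B'' → ε

No remaining common prefixes — done.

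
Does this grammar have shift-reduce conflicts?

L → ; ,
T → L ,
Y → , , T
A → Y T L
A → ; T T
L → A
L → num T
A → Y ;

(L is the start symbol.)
A shift-reduce conflict occurs when an LR(0) state has both:
  - a complete (reduce) item [A → α .] (dot at the end), and
  - a shift item [B → β . c γ] (dot before a terminal).

Augment with L' → L and build the canonical LR(0) collection (I0 = CLOSURE({[L' → . L]}), then GOTO on every symbol after a dot until no new states appear). It has 18 states:
  I0: { [A → . ; T T], [A → . Y ;], [A → . Y T L], [L → . ; ,], [L → . A], [L → . num T], [L' → . L], [Y → . , , T] }  — shift
  I1: { [Y → , . , T] }  — shift
  I2: { [A → . ; T T], [A → . Y ;], [A → . Y T L], [A → ; . T T], [L → . ; ,], [L → . A], [L → . num T], [L → ; . ,], [T → . L ,], [Y → . , , T] }  — shift
  I3: { [L → A .] }  — reduce
  I4: { [L' → L .] }  — accept
  I5: { [A → . ; T T], [A → . Y ;], [A → . Y T L], [A → Y . ;], [A → Y . T L], [L → . ; ,], [L → . A], [L → . num T], [T → . L ,], [Y → . , , T] }  — shift
  I6: { [A → . ; T T], [A → . Y ;], [A → . Y T L], [L → . ; ,], [L → . A], [L → . num T], [L → num . T], [T → . L ,], [Y → . , , T] }  — shift
  I7: { [T → L . ,] }  — shift
  I8: { [L → num T .] }  — reduce
  I9: { [T → L , .] }  — reduce
  I10: { [A → . ; T T], [A → . Y ;], [A → . Y T L], [A → ; . T T], [A → Y ; .], [L → . ; ,], [L → . A], [L → . num T], [L → ; . ,], [T → . L ,], [Y → . , , T] }  — shift, reduce
  I11: { [A → . ; T T], [A → . Y ;], [A → . Y T L], [A → Y T . L], [L → . ; ,], [L → . A], [L → . num T], [Y → . , , T] }  — shift
  I12: { [A → Y T L .] }  — reduce
  I13: { [L → ; , .], [Y → , . , T] }  — shift, reduce
  I14: { [A → . ; T T], [A → . Y ;], [A → . Y T L], [A → ; T . T], [L → . ; ,], [L → . A], [L → . num T], [T → . L ,], [Y → . , , T] }  — shift
  I15: { [A → ; T T .] }  — reduce
  I16: { [A → . ; T T], [A → . Y ;], [A → . Y T L], [L → . ; ,], [L → . A], [L → . num T], [T → . L ,], [Y → , , . T], [Y → . , , T] }  — shift
  I17: { [Y → , , T .] }  — reduce

I10 contains reduce item [A → Y ; .] and shift items [A → . ; T T], [L → . ; ,], [L → ; . ,], [L → . num T], [Y → . , , T] — shift-reduce conflict.
I13 contains reduce item [L → ; , .] and shift item [Y → , . , T] — shift-reduce conflict.

Answer: Yes — I10: [A → Y ; .] vs [A → . ; T T]; I13: [L → ; , .] vs [Y → , . , T]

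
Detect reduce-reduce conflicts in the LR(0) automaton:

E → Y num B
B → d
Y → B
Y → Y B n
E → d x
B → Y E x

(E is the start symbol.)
A reduce-reduce conflict occurs when an LR(0) state has two complete items [A → α .] and [B → β .] — both call for a reduction, and with no lookahead the parser cannot choose between them.

Augment with E' → E and build the canonical LR(0) collection (I0 = CLOSURE({[E' → . E]}), then GOTO on every symbol after a dot until no new states appear). It has 14 states:
  I0: { [B → . Y E x], [B → . d], [E → . Y num B], [E → . d x], [E' → . E], [Y → . B], [Y → . Y B n] }  — shift
  I1: { [Y → B .] }  — reduce
  I2: { [E' → E .] }  — accept
  I3: { [B → . Y E x], [B → . d], [B → Y . E x], [E → . Y num B], [E → . d x], [E → Y . num B], [Y → . B], [Y → . Y B n], [Y → Y . B n] }  — shift
  I4: { [B → d .], [E → d . x] }  — shift, reduce
  I5: { [E → d x .] }  — reduce
  I6: { [Y → B .], [Y → Y B . n] }  — shift, reduce
  I7: { [B → Y E . x] }  — shift
  I8: { [B → . Y E x], [B → . d], [E → Y num . B], [Y → . B], [Y → . Y B n] }  — shift
  I9: { [E → Y num B .], [Y → B .] }  — 2 reduces
  I10: { [B → . Y E x], [B → . d], [B → Y . E x], [E → . Y num B], [E → . d x], [Y → . B], [Y → . Y B n], [Y → Y . B n] }  — shift
  I11: { [B → d .] }  — reduce
  I12: { [B → Y E x .] }  — reduce
  I13: { [Y → Y B n .] }  — reduce

I9 contains complete items [E → Y num B .], [Y → B .] — reduce-reduce conflict.

Answer: Yes — I9: [E → Y num B .] vs [Y → B .]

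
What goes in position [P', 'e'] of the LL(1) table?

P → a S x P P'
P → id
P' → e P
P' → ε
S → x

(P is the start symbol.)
P' → e P, P' → ε

To find M[P', 'e'], we find productions for P' where 'e' is in the predict set (PREDICT(N → α) = (FIRST(α) \ {ε}) ∪ (FOLLOW(N) if α ⇒* ε)).

Relevant sets:
  FOLLOW(P') = { $, 'e' }

P' → e P: PREDICT = { 'e' }
  'e' is in predict set, so this production goes in M[P', 'e']
P' → ε: PREDICT = { $, 'e' }
  'e' is in predict set, so this production goes in M[P', 'e']

M[P', 'e'] = P' → e P, P' → ε  (a multiply-defined cell — the grammar is not LL(1))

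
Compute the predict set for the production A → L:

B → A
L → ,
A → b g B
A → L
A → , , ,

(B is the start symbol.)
PREDICT(A → L) = (FIRST(RHS) \ {ε}) ∪ (FOLLOW(A) if ε ∈ FIRST(RHS), i.e. RHS ⇒* ε)
FIRST(L) = { ',' }
FIRST(L) = { ',' }
ε ∉ FIRST(L), so FOLLOW(A) is not added.
PREDICT(A → L) = { ',' }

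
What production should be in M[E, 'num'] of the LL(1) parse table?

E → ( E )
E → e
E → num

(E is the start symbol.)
E → num

To find M[E, 'num'], we find productions for E where 'num' is in the predict set (PREDICT(N → α) = (FIRST(α) \ {ε}) ∪ (FOLLOW(N) if α ⇒* ε)).

E → ( E ): PREDICT = { '(' }
E → e: PREDICT = { 'e' }
E → num: PREDICT = { 'num' }
  'num' is in predict set, so this production goes in M[E, 'num']

M[E, 'num'] = E → num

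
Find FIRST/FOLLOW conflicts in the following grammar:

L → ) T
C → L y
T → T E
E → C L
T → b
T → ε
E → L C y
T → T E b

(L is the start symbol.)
A FIRST/FOLLOW conflict occurs when a non-terminal N has a nullable alternative N → β (β ⇒* ε) and another alternative N → α with FIRST(α) ∩ FOLLOW(N) ≠ ∅: on such a lookahead the parser cannot decide between expanding α and letting N vanish via β.

Nullable non-terminals: T.
FIRST sets used below: FIRST(T) = { ')', 'b', ε }, FIRST(E) = { ')' }

T: nullable alternative(s) T → ε; FOLLOW(T) = { $, ')', 'b', 'y' }
  T → T E: FIRST \ {ε} = { ')', 'b' } — overlaps FOLLOW(T) on { ')', 'b' }: CONFLICT
  T → b: FIRST \ {ε} = { 'b' } — overlaps FOLLOW(T) on { 'b' }: CONFLICT
  T → ε: FIRST \ {ε} = { } — this is the only nullable alternative, skip
  T → T E b: FIRST \ {ε} = { ')', 'b' } — overlaps FOLLOW(T) on { ')', 'b' }: CONFLICT

C, E, L have no nullable alternative, so no FIRST/FOLLOW check is needed there.

So the grammar has 3 FIRST/FOLLOW conflicts (marked CONFLICT above).

Answer: Yes. T → T E with FOLLOW(T) on { ')', 'b' }; T → b with FOLLOW(T) on { 'b' }; T → T E b with FOLLOW(T) on { ')', 'b' }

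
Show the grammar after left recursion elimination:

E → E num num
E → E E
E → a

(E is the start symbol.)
E → a E'
E' → num num E'
E' → E E'
E' → ε

E is directly left-recursive. The standard transformation for
  A → A α₁ | ... | A α_m | β₁ | ... | β_n
is
  A  → β₁ A' | ... | β_n A'
  A' → α₁ A' | ... | α_m A' | ε

E → a becomes E → a E'
E → E num num becomes E' → num num E'
E → E E becomes E' → E E'
Add E' → ε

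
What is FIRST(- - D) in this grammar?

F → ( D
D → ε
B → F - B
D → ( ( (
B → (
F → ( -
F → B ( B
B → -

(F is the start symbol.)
To compute FIRST(- - D), process the symbols left to right:
Symbol - is a terminal. Add '-' and stop.
FIRST(- - D) = { '-' }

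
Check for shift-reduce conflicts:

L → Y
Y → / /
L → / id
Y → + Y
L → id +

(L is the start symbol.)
A shift-reduce conflict occurs when an LR(0) state has both:
  - a complete (reduce) item [A → α .] (dot at the end), and
  - a shift item [B → β . c γ] (dot before a terminal).

Augment with L' → L and build the canonical LR(0) collection (I0 = CLOSURE({[L' → . L]}), then GOTO on every symbol after a dot until no new states appear). It has 11 states:
  I0: { [L → . / id], [L → . Y], [L → . id +], [L' → . L], [Y → . + Y], [Y → . / /] }  — shift
  I1: { [Y → + . Y], [Y → . + Y], [Y → . / /] }  — shift
  I2: { [L → / . id], [Y → / . /] }  — shift
  I3: { [L' → L .] }  — accept
  I4: { [L → Y .] }  — reduce
  I5: { [L → id . +] }  — shift
  I6: { [L → id + .] }  — reduce
  I7: { [Y → / / .] }  — reduce
  I8: { [L → / id .] }  — reduce
  I9: { [Y → / . /] }  — shift
  I10: { [Y → + Y .] }  — reduce

No state contains both a complete item and a shift item.

Answer: No shift-reduce conflicts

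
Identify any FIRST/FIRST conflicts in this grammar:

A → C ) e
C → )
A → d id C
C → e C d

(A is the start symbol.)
FIRST sets of the non-terminals at (or reachable through a nullable prefix from) the front of some alternative:
  FIRST(C) = { ')', 'e' }

Productions for A:
  A → C ) e: FIRST = { ')', 'e' }
  A → d id C: FIRST = { 'd' }
Productions for C:
  C → ): FIRST = { ')' }
  C → e C d: FIRST = { 'e' }

All alternatives of each non-terminal have pairwise disjoint FIRST sets.

Answer: No FIRST/FIRST conflicts.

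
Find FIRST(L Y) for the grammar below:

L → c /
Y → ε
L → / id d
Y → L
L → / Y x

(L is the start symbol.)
{ '/', 'c' }

FIRST sets of the non-terminals involved (from the grammar, by fixed-point iteration):
  FIRST(L) = { '/', 'c' }

To compute FIRST(L Y), process the symbols left to right:
Symbol L is a non-terminal. Add FIRST(L) \ {ε} = { '/', 'c' }
L is not nullable (ε ∉ FIRST(L)), so stop here.
FIRST(L Y) = { '/', 'c' }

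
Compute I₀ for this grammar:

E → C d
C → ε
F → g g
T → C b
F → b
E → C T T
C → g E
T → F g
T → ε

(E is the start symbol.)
{ [C → . g E], [C → .], [E → . C T T], [E → . C d], [E' → . E] }

First, augment the grammar with E' → E
I₀ = CLOSURE({ [E' → . E] }):
  [E' → . E] has the dot before E: add [E → . C d], [E → . C T T]
  [E → . C d] has the dot before C: add [C → .], [C → . g E]
No further items can be added.

I₀ = { [C → . g E], [C → .], [E → . C T T], [E → . C d], [E' → . E] }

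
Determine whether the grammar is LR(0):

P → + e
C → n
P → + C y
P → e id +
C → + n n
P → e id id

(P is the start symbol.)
Augment with P' → P and build the canonical LR(0) collection (I0 = CLOSURE({[P' → . P]}), then GOTO on every symbol after a dot until no new states appear). It has 14 states:
  I0: { [P → . + C y], [P → . + e], [P → . e id +], [P → . e id id], [P' → . P] }  — shift
  I1: { [C → . + n n], [C → . n], [P → + . C y], [P → + . e] }  — shift
  I2: { [P' → P .] }  — accept
  I3: { [P → e . id +], [P → e . id id] }  — shift
  I4: { [P → e id . +], [P → e id . id] }  — shift
  I5: { [P → e id + .] }  — reduce
  I6: { [P → e id id .] }  — reduce
  I7: { [C → + . n n] }  — shift
  I8: { [P → + C . y] }  — shift
  I9: { [P → + e .] }  — reduce
  I10: { [C → n .] }  — reduce
  I11: { [P → + C y .] }  — reduce
  I12: { [C → + n . n] }  — shift
  I13: { [C → + n n .] }  — reduce

Every state is either a pure shift/goto state or contains exactly one complete item and nothing to shift — no conflicts. The grammar is LR(0).

Answer: Yes, the grammar is LR(0)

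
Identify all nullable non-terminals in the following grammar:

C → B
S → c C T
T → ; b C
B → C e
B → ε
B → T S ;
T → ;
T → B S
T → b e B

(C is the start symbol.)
{ 'B', 'C' }

ε-productions: B → ε
So B is immediately nullable.
C → B: every symbol on the right is nullable, so C is nullable too.
No further non-terminal can be added: every production for the remaining non-terminals contains a terminal or a non-nullable non-terminal.
Nullable = { 'B', 'C' }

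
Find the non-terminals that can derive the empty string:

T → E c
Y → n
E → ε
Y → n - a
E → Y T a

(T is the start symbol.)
{ 'E' }

A non-terminal is nullable if it can derive ε (the empty string): either it has an ε-production, or it has a production whose right-hand side consists entirely of nullable non-terminals.

ε-productions: E → ε
So E is immediately nullable.
No further non-terminal can be added: every production for the remaining non-terminals contains a terminal or a non-nullable non-terminal.
Nullable = { 'E' }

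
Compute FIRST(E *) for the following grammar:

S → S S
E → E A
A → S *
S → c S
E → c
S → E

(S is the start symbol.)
FIRST sets of the non-terminals involved (from the grammar, by fixed-point iteration):
  FIRST(E) = { 'c' }

To compute FIRST(E *), process the symbols left to right:
Symbol E is a non-terminal. Add FIRST(E) \ {ε} = { 'c' }
E is not nullable (ε ∉ FIRST(E)), so stop here.
FIRST(E *) = { 'c' }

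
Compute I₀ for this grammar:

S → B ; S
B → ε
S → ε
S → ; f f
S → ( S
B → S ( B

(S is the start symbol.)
{ [B → . S ( B], [B → .], [S → . ( S], [S → . ; f f], [S → . B ; S], [S → .], [S' → . S] }

First, augment the grammar with S' → S
I₀ = CLOSURE({ [S' → . S] }):
  [S' → . S] has the dot before S: add [S → . B ; S], [S → .], [S → . ; f f], [S → . ( S]
  [S → . B ; S] has the dot before B: add [B → .], [B → . S ( B]
No further items can be added.

I₀ = { [B → . S ( B], [B → .], [S → . ( S], [S → . ; f f], [S → . B ; S], [S → .], [S' → . S] }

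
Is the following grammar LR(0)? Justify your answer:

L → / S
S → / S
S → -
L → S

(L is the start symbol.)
No. Reduce-reduce conflict: [L → / S .] and [S → / S .]

A grammar is LR(0) if no state in the canonical LR(0) collection has:
  - both a shift item (dot before a terminal) and a complete item (shift-reduce conflict), or
  - two or more complete items (reduce-reduce conflict; the accept item [L' → L .] counts as a complete item here).

Augment with L' → L and build the canonical LR(0) collection (I0 = CLOSURE({[L' → . L]}), then GOTO on every symbol after a dot until no new states appear). It has 8 states:
  I0: { [L → . / S], [L → . S], [L' → . L], [S → . -], [S → . / S] }  — shift
  I1: { [S → - .] }  — reduce
  I2: { [L → / . S], [S → . -], [S → . / S], [S → / . S] }  — shift
  I3: { [L' → L .] }  — accept
  I4: { [L → S .] }  — reduce
  I5: { [S → . -], [S → . / S], [S → / . S] }  — shift
  I6: { [L → / S .], [S → / S .] }  — 2 reduces
  I7: { [S → / S .] }  — reduce

Conflict in state I6:
  Reduce-reduce conflict: [L → / S .] and [S → / S .]
So the grammar is NOT LR(0).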